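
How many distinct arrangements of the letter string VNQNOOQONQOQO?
13! / (5! × 3! × 4! × 1!) = 360360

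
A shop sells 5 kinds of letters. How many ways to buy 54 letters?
C(54+5-1, 5-1) = C(58, 4) = 424270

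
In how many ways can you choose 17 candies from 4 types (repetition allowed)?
C(17+4-1, 4-1) = C(20, 3) = 1140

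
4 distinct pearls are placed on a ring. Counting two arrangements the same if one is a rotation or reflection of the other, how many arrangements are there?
(4-1)!/2 = 6/2 = 3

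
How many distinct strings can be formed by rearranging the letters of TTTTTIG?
7! / (1! × 1! × 5!) = 42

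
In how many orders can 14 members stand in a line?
14! = 87178291200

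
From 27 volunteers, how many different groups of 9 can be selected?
C(27,9) = 27!/(9!×18!) = 4686825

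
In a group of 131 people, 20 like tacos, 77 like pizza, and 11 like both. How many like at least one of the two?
|A∪B| = |A| + |B| - |A∩B| = 20 + 77 - 11 = 86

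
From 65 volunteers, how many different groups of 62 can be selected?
C(65,62) = 65!/(62!×3!) = 43680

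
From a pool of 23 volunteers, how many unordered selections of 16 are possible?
C(23,16) = 23!/(16!×7!) = 245157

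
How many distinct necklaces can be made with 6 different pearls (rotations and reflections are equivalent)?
(6-1)!/2 = 120/2 = 60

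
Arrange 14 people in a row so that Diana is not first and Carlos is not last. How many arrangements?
By inclusion-exclusion: 14! - 2×(14-1)! + (14-2)! = 87178291200 - 12454041600 + 479001600 = 75203251200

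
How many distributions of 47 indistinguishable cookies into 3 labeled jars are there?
C(47+3-1, 3-1) = C(49, 2) = 1176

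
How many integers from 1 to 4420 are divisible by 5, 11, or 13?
⌊4420/5⌋+⌊4420/11⌋+⌊4420/13⌋ - ⌊4420/55⌋-⌊4420/65⌋-⌊4420/143⌋ + ⌊4420/715⌋ = 884+401+340 - 80-68-30 + 6 = 1453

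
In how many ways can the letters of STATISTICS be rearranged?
10! / (3! × 3! × 1! × 2! × 1!) = 50400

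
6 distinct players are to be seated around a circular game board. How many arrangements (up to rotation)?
Circular: fix one position, arrange the rest. (6-1)! = 120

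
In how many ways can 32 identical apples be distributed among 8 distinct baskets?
C(32+8-1, 8-1) = C(39, 7) = 15380937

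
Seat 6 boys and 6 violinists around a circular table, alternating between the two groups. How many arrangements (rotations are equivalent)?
Fix one of the boys: (6-1)! ways for the remaining boys, × 6! ways for the violinists = 120 × 720 = 86400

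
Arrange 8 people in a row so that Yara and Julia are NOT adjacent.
Total - adjacent = 8! - (8-1)!×2 = 40320 - 10080 = 30240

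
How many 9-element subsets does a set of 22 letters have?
C(22,9) = 22!/(9!×13!) = 497420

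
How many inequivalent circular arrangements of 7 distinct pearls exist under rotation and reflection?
(7-1)!/2 = 720/2 = 360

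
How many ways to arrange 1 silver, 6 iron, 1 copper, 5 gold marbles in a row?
13! / (1! × 6! × 1! × 5!) = 72072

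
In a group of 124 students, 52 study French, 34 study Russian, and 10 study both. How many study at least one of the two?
|A∪B| = |A| + |B| - |A∩B| = 52 + 34 - 10 = 76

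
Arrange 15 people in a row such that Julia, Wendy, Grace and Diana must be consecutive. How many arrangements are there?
Treat the 4 as one block: (15-4+1)! × 4! = 479001600 × 24 = 11496038400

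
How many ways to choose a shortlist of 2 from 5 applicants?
C(5,2) = 5!/(2!×3!) = 10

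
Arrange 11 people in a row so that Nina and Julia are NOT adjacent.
Total - adjacent = 11! - (11-1)!×2 = 39916800 - 7257600 = 32659200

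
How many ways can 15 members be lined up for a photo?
15! = 1307674368000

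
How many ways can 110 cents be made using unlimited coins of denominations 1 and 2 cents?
Coefficient of x^110 in 1/(1-x^1) · 1/(1-x^2). Use j coins of 2 for j = 0..⌊110/2⌋ = 55, the rest in 1s: 55 + 1 = 56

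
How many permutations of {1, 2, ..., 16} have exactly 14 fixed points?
Choose the 14 fixed points C(16,14) = 120, derange the rest: !2 = Σ_{j=0}^{2} (-1)^j·2!/j! = 2 - 2 + 1 = 1. Product = 120 × 1 = 120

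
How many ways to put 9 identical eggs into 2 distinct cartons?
C(9+2-1, 2-1) = C(10, 1) = 10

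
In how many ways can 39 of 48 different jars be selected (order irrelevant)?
C(48,39) = 48!/(39!×9!) = 1677106640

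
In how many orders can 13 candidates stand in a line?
13! = 6227020800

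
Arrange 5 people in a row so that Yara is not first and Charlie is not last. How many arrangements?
By inclusion-exclusion: 5! - 2×(5-1)! + (5-2)! = 120 - 48 + 6 = 78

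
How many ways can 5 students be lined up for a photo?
5! = 120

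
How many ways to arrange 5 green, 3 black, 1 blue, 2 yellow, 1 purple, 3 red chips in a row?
15! / (5! × 3! × 1! × 2! × 1! × 3!) = 151351200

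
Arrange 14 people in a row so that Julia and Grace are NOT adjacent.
Total - adjacent = 14! - (14-1)!×2 = 87178291200 - 12454041600 = 74724249600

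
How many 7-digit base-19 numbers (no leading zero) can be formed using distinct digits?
First digit: 18 choices (nonzero). Then descending: 18 × 18 × 17 × 16 × 15 × 14 × 13 = 240589440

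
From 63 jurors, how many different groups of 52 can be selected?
C(63,52) = 63!/(52!×11!) = 615790256823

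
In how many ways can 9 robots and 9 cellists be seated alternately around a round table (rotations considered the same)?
Fix one of the robots: (9-1)! ways for the remaining robots, × 9! ways for the cellists = 40320 × 362880 = 14631321600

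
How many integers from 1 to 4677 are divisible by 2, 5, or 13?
⌊4677/2⌋+⌊4677/5⌋+⌊4677/13⌋ - ⌊4677/10⌋-⌊4677/26⌋-⌊4677/65⌋ + ⌊4677/130⌋ = 2338+935+359 - 467-179-71 + 35 = 2950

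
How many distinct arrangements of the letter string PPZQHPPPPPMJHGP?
15! / (1! × 8! × 1! × 1! × 1! × 1! × 2!) = 16216200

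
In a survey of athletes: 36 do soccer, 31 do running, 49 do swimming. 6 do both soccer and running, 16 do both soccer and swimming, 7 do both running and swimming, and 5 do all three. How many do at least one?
|A∪B∪C| = 36+31+49-6-16-7+5 = 92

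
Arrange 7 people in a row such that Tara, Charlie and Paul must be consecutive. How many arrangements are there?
Treat the 3 as one block: (7-3+1)! × 3! = 120 × 6 = 720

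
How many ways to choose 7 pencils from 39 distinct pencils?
C(39,7) = 39!/(7!×32!) = 15380937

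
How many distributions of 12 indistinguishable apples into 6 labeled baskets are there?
C(12+6-1, 6-1) = C(17, 5) = 6188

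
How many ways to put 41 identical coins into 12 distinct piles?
C(41+12-1, 12-1) = C(52, 11) = 60403728840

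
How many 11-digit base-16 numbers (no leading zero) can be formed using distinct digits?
First digit: 15 choices (nonzero). Then descending: 15 × 15 × 14 × 13 × 12 × 11 × 10 × 9 × 8 × 7 × 6 = 163459296000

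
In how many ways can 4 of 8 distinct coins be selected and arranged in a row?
P(8,4) = 8!/(8-4)! = 1680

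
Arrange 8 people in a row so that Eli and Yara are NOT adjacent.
Total - adjacent = 8! - (8-1)!×2 = 40320 - 10080 = 30240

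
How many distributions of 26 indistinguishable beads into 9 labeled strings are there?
C(26+9-1, 9-1) = C(34, 8) = 18156204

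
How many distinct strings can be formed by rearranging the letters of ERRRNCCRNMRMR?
13! / (2! × 2! × 6! × 1! × 2!) = 1081080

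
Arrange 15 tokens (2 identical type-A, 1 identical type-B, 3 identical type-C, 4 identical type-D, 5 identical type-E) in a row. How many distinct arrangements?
15! / (2! × 1! × 3! × 4! × 5!) = 37837800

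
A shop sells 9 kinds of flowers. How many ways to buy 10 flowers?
C(10+9-1, 9-1) = C(18, 8) = 43758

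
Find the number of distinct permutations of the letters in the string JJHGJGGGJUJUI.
13! / (1! × 2! × 5! × 1! × 4!) = 1081080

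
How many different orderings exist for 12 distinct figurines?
12! = 479001600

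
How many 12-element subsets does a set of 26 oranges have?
C(26,12) = 26!/(12!×14!) = 9657700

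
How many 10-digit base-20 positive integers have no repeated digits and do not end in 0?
Last digit: 19 nonzero choices. First digit: 18 (nonzero, ≠last). Middle 8: P(18,8) = 1764322560. Total = 603398315520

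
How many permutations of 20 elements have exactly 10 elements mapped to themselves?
Choose the 10 fixed points C(20,10) = 184756, derange the rest: !10 = Σ_{j=0}^{10} (-1)^j·10!/j! = 3628800 - 3628800 + 1814400 - 604800 + 151200 - 30240 + 5040 - 720 + 90 - 10 + 1 = 1334961. Product = 184756 × 1334961 = 246642054516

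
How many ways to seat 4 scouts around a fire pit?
Circular: fix one position, arrange the rest. (4-1)! = 6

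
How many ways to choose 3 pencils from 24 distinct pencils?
C(24,3) = 24!/(3!×21!) = 2024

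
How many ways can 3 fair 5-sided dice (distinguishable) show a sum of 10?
Coefficient of x^10 in (x + x² + ... + x^5)^3. By inclusion-exclusion on dice exceeding 5: Σ_j (-1)^j C(3,j)·C(10-1-5j, 2) = C(3,0)·C(9,2) - C(3,1)·C(4,2) = 1·36 - 3·6 = 18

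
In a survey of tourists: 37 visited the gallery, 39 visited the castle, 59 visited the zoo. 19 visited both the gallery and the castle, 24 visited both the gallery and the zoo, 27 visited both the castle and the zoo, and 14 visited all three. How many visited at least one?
|A∪B∪C| = 37+39+59-19-24-27+14 = 79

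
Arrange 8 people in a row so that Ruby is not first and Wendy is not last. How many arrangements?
By inclusion-exclusion: 8! - 2×(8-1)! + (8-2)! = 40320 - 10080 + 720 = 30960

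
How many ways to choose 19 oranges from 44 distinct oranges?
C(44,19) = 44!/(19!×25!) = 1408831480056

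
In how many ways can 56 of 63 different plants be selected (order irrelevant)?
C(63,56) = 63!/(56!×7!) = 553270671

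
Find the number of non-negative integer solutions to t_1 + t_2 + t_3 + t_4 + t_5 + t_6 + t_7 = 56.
C(56+7-1, 7-1) = C(62, 6) = 61474519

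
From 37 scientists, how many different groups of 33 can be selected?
C(37,33) = 37!/(33!×4!) = 66045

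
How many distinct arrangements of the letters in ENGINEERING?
11! / (3! × 3! × 2! × 2! × 1!) = 277200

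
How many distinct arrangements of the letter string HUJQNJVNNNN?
11! / (1! × 2! × 1! × 1! × 5! × 1!) = 166320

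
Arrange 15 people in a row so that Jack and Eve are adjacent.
Treat as block: (15-1)! × 2! = 87178291200 × 2 = 174356582400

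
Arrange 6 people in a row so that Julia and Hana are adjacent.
Treat as block: (6-1)! × 2! = 120 × 2 = 240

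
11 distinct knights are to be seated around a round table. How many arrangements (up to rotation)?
Circular: fix one position, arrange the rest. (11-1)! = 3628800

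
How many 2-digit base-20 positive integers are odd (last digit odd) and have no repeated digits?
Last∈{1,3,5,7,9,11,13,15,17,19}. Last=0: 0. Last nonzero: 10×18×P(18,0) = 180. Total = 180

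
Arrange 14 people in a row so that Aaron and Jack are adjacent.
Treat as block: (14-1)! × 2! = 6227020800 × 2 = 12454041600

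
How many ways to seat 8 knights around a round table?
Circular: fix one position, arrange the rest. (8-1)! = 5040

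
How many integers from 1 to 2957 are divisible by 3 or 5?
⌊2957/3⌋ + ⌊2957/5⌋ - ⌊2957/15⌋ = 985 + 591 - 197 = 1379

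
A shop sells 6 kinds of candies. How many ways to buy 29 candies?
C(29+6-1, 6-1) = C(34, 5) = 278256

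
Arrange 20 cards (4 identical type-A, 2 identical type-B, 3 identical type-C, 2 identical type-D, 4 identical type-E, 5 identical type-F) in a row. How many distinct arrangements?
20! / (4! × 2! × 3! × 2! × 4! × 5!) = 1466593128000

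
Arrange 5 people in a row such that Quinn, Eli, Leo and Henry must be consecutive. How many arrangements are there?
Treat the 4 as one block: (5-4+1)! × 4! = 2 × 24 = 48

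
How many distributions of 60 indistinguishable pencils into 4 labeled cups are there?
C(60+4-1, 4-1) = C(63, 3) = 39711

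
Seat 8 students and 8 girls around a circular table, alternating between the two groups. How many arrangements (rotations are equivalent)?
Fix one of the students: (8-1)! ways for the remaining students, × 8! ways for the girls = 5040 × 40320 = 203212800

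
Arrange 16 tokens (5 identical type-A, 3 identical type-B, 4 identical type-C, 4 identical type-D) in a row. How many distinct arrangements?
16! / (5! × 3! × 4! × 4!) = 50450400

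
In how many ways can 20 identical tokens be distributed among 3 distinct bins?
C(20+3-1, 3-1) = C(22, 2) = 231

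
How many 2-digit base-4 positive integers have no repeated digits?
First digit: 3 choices (nonzero). Then descending: 3 × 3 = 9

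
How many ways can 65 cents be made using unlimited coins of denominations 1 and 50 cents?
Coefficient of x^65 in 1/(1-x^1) · 1/(1-x^50). Use j coins of 50 for j = 0..⌊65/50⌋ = 1, the rest in 1s: 1 + 1 = 2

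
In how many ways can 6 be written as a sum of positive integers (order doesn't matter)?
Pentagonal recurrence p(n) = p(n-1) + p(n-2) - p(n-5) - p(n-7) + p(n-12) + p(n-15) - ... gives p(0..5) = 1, 1, 2, 3, 5, 7. p(6) = p(5) + p(4) - p(1) = 7 + 5 - 1 = 11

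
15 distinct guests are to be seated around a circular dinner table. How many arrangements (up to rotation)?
Circular: fix one position, arrange the rest. (15-1)! = 87178291200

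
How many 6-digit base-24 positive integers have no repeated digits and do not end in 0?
Last digit: 23 nonzero choices. First digit: 22 (nonzero, ≠last). Middle 4: P(22,4) = 175560. Total = 88833360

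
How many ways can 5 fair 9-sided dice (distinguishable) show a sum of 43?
Coefficient of x^43 in (x + x² + ... + x^9)^5. By inclusion-exclusion on dice exceeding 9: Σ_j (-1)^j C(5,j)·C(43-1-9j, 4) = C(5,0)·C(42,4) - C(5,1)·C(33,4) + C(5,2)·C(24,4) - C(5,3)·C(15,4) + C(5,4)·C(6,4) = 1·111930 - 5·40920 + 10·10626 - 10·1365 + 5·15 = 15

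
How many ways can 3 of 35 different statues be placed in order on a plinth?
P(35,3) = 35!/(35-3)! = 39270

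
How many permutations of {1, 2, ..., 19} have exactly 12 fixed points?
Choose the 12 fixed points C(19,12) = 50388, derange the rest: !7 = Σ_{j=0}^{7} (-1)^j·7!/j! = 5040 - 5040 + 2520 - 840 + 210 - 42 + 7 - 1 = 1854. Product = 50388 × 1854 = 93419352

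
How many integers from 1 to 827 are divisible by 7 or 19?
⌊827/7⌋ + ⌊827/19⌋ - ⌊827/133⌋ = 118 + 43 - 6 = 155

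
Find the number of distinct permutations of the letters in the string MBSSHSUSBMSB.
12! / (5! × 1! × 2! × 3! × 1!) = 332640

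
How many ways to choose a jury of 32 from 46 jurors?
C(46,32) = 46!/(32!×14!) = 239877544005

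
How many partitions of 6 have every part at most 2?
Let r_j(i) = number of partitions of i into parts ≤ j, for i = 0..6. r_1(i) = 1 for all i; r_j(i) = r_{j-1}(i) + r_j(i-j). Rows j = 2..2: ≤2: 1 1 2 2 3 3 4. r_2(6) = 4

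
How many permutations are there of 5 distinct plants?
5! = 120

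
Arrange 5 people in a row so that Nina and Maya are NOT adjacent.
Total - adjacent = 5! - (5-1)!×2 = 120 - 48 = 72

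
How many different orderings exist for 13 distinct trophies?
13! = 6227020800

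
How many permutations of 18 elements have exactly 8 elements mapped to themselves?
Choose the 8 fixed points C(18,8) = 43758, derange the rest: !10 = Σ_{j=0}^{10} (-1)^j·10!/j! = 3628800 - 3628800 + 1814400 - 604800 + 151200 - 30240 + 5040 - 720 + 90 - 10 + 1 = 1334961. Product = 43758 × 1334961 = 58415223438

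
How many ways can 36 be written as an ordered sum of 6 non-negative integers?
C(36+6-1, 6-1) = C(41, 5) = 749398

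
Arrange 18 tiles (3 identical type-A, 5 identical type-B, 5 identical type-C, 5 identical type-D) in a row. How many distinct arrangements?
18! / (3! × 5! × 5! × 5!) = 617512896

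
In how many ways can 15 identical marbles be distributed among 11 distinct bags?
C(15+11-1, 11-1) = C(25, 10) = 3268760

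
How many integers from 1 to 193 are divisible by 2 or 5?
⌊193/2⌋ + ⌊193/5⌋ - ⌊193/10⌋ = 96 + 38 - 19 = 115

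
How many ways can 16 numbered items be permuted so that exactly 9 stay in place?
Choose the 9 fixed points C(16,9) = 11440, derange the rest: !7 = Σ_{j=0}^{7} (-1)^j·7!/j! = 5040 - 5040 + 2520 - 840 + 210 - 42 + 7 - 1 = 1854. Product = 11440 × 1854 = 21209760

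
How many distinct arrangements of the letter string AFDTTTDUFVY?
11! / (2! × 3! × 1! × 1! × 1! × 2! × 1!) = 1663200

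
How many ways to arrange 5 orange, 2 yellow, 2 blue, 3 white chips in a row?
12! / (5! × 2! × 2! × 3!) = 166320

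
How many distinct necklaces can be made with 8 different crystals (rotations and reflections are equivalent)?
(8-1)!/2 = 5040/2 = 2520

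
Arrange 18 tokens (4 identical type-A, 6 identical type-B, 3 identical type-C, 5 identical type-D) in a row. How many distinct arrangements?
18! / (4! × 6! × 3! × 5!) = 514594080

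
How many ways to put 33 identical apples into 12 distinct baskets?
C(33+12-1, 12-1) = C(44, 11) = 7669339132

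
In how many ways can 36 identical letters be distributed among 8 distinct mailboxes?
C(36+8-1, 8-1) = C(43, 7) = 32224114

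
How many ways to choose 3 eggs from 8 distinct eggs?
C(8,3) = 8!/(3!×5!) = 56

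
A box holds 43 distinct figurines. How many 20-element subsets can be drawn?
C(43,20) = 43!/(20!×23!) = 960566918220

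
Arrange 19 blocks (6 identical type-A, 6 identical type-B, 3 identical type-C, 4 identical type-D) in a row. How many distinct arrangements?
19! / (6! × 6! × 3! × 4!) = 1629547920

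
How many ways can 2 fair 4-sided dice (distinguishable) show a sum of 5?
Coefficient of x^5 in (x + x² + ... + x^4)^2. By inclusion-exclusion on dice exceeding 4: Σ_j (-1)^j C(2,j)·C(5-1-4j, 1) = C(2,0)·C(4,1) = 1·4 = 4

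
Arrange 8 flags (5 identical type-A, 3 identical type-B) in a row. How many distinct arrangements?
8! / (5! × 3!) = 56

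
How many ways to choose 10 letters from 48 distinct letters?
C(48,10) = 48!/(10!×38!) = 6540715896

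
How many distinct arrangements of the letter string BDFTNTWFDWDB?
12! / (2! × 2! × 2! × 1! × 2! × 3!) = 4989600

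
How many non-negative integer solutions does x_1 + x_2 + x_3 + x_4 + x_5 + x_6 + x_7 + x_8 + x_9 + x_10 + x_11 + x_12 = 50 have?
C(50+12-1, 12-1) = C(61, 11) = 418094152866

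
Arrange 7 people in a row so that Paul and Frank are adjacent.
Treat as block: (7-1)! × 2! = 720 × 2 = 1440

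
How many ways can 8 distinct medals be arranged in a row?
8! = 40320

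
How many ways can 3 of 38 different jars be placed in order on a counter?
P(38,3) = 38!/(38-3)! = 50616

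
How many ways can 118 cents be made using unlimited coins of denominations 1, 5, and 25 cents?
Coefficient of x^118 in 1/(1-x^1) · 1/(1-x^5) · 1/(1-x^25). Case on j = number of 25-cent coins (j = 0..4); remainder r = 118 - 25j is made from {1,5} in ⌊r/5⌋+1 ways. r = 118, 93, 68, 43, 18 → 24 + 19 + 14 + 9 + 4 = 70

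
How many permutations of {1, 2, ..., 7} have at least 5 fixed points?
Exactly j fixed points: C(7,j)·!(7-j); sum over j ≥ 5 (derangement numbers via !m = (m-1)·(!(m-1) + !(m-2)): !0..!2 = 1, 0, 1). Σ_{j=5}^{7} C(7,j)·!(7-j) = C(7,5)·!2 + C(7,6)·!1 + C(7,7)·!0 = 21·1 + 7·0 + 1·1 = 22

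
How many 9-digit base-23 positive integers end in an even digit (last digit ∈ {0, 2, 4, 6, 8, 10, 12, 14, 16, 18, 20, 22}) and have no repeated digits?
Last∈{0,2,4,6,8,10,12,14,16,18,20,22}. Last=0: 12893126400. Last nonzero: 11×21×P(21,7) = 135377827200. Total = 148270953600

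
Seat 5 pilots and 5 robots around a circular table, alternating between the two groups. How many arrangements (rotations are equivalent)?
Fix one of the pilots: (5-1)! ways for the remaining pilots, × 5! ways for the robots = 24 × 120 = 2880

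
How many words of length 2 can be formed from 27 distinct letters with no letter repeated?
P(27,2) = 27!/(27-2)! = 702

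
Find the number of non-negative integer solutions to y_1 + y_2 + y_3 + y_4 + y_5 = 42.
C(42+5-1, 5-1) = C(46, 4) = 163185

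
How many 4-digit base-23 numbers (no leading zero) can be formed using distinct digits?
First digit: 22 choices (nonzero). Then descending: 22 × 22 × 21 × 20 = 203280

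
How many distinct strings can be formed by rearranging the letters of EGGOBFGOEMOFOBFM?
16! / (3! × 3! × 2! × 2! × 4! × 2!) = 3027024000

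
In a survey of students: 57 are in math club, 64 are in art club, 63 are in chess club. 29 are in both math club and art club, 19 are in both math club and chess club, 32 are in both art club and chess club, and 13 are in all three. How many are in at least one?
|A∪B∪C| = 57+64+63-29-19-32+13 = 117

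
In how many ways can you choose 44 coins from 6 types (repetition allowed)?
C(44+6-1, 6-1) = C(49, 5) = 1906884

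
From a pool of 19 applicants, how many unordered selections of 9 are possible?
C(19,9) = 19!/(9!×10!) = 92378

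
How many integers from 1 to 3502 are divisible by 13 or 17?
⌊3502/13⌋ + ⌊3502/17⌋ - ⌊3502/221⌋ = 269 + 206 - 15 = 460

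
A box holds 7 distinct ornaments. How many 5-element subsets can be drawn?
C(7,5) = 7!/(5!×2!) = 21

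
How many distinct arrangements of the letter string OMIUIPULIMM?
11! / (1! × 3! × 1! × 3! × 2! × 1!) = 554400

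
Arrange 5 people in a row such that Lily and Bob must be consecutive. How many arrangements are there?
Treat the 2 as one block: (5-2+1)! × 2! = 24 × 2 = 48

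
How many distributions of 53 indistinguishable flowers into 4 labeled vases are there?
C(53+4-1, 4-1) = C(56, 3) = 27720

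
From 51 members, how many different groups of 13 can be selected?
C(51,13) = 51!/(13!×38!) = 476260169700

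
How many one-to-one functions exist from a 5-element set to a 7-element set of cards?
P(7,5) = 7!/(7-5)! = 2520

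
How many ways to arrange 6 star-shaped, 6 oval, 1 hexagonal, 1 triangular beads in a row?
14! / (6! × 6! × 1! × 1!) = 168168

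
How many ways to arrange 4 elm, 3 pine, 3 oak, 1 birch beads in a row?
11! / (4! × 3! × 3! × 1!) = 46200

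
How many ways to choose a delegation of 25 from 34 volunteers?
C(34,25) = 34!/(25!×9!) = 52451256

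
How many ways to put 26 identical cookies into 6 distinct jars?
C(26+6-1, 6-1) = C(31, 5) = 169911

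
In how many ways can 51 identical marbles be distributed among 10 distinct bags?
C(51+10-1, 10-1) = C(60, 9) = 14783142660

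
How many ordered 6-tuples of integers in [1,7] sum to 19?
Coefficient of x^19 in (x + x² + ... + x^7)^6. By inclusion-exclusion on dice exceeding 7: Σ_j (-1)^j C(6,j)·C(19-1-7j, 5) = C(6,0)·C(18,5) - C(6,1)·C(11,5) = 1·8568 - 6·462 = 5796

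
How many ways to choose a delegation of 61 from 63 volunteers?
C(63,61) = 63!/(61!×2!) = 1953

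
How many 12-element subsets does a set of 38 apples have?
C(38,12) = 38!/(12!×26!) = 2707475148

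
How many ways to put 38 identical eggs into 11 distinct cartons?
C(38+11-1, 11-1) = C(48, 10) = 6540715896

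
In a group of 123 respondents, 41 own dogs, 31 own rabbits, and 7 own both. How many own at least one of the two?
|A∪B| = |A| + |B| - |A∩B| = 41 + 31 - 7 = 65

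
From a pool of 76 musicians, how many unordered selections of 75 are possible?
C(76,75) = 76!/(75!×1!) = 76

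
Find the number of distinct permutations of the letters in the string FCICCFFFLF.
10! / (1! × 1! × 5! × 3!) = 5040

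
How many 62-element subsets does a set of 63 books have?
C(63,62) = 63!/(62!×1!) = 63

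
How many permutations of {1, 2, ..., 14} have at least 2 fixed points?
Exactly j fixed points: C(14,j)·!(14-j); sum over j ≥ 2 (derangement numbers via !m = (m-1)·(!(m-1) + !(m-2)): !0..!12 = 1, 0, 1, 2, 9, 44, 265, 1854, 14833, 133496, 1334961, 14684570, 176214841). Σ_{j=2}^{14} C(14,j)·!(14-j) = C(14,2)·!12 + C(14,3)·!11 + C(14,4)·!10 + C(14,5)·!9 + C(14,6)·!8 + C(14,7)·!7 + C(14,8)·!6 + C(14,9)·!5 + C(14,10)·!4 + C(14,11)·!3 + C(14,12)·!2 + C(14,13)·!1 + C(14,14)·!0 = 91·176214841 + 364·14684570 + 1001·1334961 + 2002·133496 + 3003·14833 + 3432·1854 + 3003·265 + 2002·44 + 1001·9 + 364·2 + 91·1 + 14·0 + 1·1 = 23036089103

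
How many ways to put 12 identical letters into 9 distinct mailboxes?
C(12+9-1, 9-1) = C(20, 8) = 125970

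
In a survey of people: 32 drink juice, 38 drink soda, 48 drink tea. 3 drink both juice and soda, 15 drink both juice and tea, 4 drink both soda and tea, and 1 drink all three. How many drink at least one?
|A∪B∪C| = 32+38+48-3-15-4+1 = 97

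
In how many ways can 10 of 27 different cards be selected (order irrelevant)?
C(27,10) = 27!/(10!×17!) = 8436285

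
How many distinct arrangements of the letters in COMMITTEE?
9! / (1! × 1! × 2! × 1! × 2! × 2!) = 45360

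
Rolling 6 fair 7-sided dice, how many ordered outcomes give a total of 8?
Coefficient of x^8 in (x + x² + ... + x^7)^6. By inclusion-exclusion on dice exceeding 7: Σ_j (-1)^j C(6,j)·C(8-1-7j, 5) = C(6,0)·C(7,5) = 1·21 = 21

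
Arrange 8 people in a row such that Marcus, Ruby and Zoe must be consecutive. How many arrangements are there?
Treat the 3 as one block: (8-3+1)! × 3! = 720 × 6 = 4320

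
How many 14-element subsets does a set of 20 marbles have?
C(20,14) = 20!/(14!×6!) = 38760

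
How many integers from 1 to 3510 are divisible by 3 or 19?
⌊3510/3⌋ + ⌊3510/19⌋ - ⌊3510/57⌋ = 1170 + 184 - 61 = 1293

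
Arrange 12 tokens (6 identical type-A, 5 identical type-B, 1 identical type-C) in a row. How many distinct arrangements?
12! / (6! × 5! × 1!) = 5544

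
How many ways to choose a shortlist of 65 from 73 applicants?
C(73,65) = 73!/(65!×8!) = 13442126049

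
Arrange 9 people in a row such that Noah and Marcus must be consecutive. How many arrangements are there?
Treat the 2 as one block: (9-2+1)! × 2! = 40320 × 2 = 80640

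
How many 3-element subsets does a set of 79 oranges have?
C(79,3) = 79!/(3!×76!) = 79079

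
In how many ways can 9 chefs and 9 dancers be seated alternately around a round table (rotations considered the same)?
Fix one of the chefs: (9-1)! ways for the remaining chefs, × 9! ways for the dancers = 40320 × 362880 = 14631321600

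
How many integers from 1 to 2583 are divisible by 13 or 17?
⌊2583/13⌋ + ⌊2583/17⌋ - ⌊2583/221⌋ = 198 + 151 - 11 = 338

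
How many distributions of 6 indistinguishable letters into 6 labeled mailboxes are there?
C(6+6-1, 6-1) = C(11, 5) = 462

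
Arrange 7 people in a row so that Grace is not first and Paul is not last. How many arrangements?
By inclusion-exclusion: 7! - 2×(7-1)! + (7-2)! = 5040 - 1440 + 120 = 3720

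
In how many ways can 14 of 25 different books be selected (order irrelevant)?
C(25,14) = 25!/(14!×11!) = 4457400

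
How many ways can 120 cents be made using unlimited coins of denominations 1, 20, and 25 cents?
Coefficient of x^120 in 1/(1-x^1) · 1/(1-x^20) · 1/(1-x^25). Case on j = number of 25-cent coins (j = 0..4); remainder r = 120 - 25j is made from {1,20} in ⌊r/20⌋+1 ways. r = 120, 95, 70, 45, 20 → 7 + 5 + 4 + 3 + 2 = 21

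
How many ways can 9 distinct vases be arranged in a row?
9! = 362880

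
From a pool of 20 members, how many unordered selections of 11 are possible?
C(20,11) = 20!/(11!×9!) = 167960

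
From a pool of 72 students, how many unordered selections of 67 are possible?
C(72,67) = 72!/(67!×5!) = 13991544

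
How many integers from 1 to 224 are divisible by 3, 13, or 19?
⌊224/3⌋+⌊224/13⌋+⌊224/19⌋ - ⌊224/39⌋-⌊224/57⌋-⌊224/247⌋ + ⌊224/741⌋ = 74+17+11 - 5-3-0 + 0 = 94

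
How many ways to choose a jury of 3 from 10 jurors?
C(10,3) = 10!/(3!×7!) = 120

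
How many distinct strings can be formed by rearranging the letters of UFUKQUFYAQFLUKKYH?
17! / (1! × 1! × 3! × 2! × 3! × 2! × 1! × 4!) = 102918816000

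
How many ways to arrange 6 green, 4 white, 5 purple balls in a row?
15! / (6! × 4! × 5!) = 630630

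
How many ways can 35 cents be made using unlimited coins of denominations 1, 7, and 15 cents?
Coefficient of x^35 in 1/(1-x^1) · 1/(1-x^7) · 1/(1-x^15). Case on j = number of 15-cent coins (j = 0..2); remainder r = 35 - 15j is made from {1,7} in ⌊r/7⌋+1 ways. r = 35, 20, 5 → 6 + 3 + 1 = 10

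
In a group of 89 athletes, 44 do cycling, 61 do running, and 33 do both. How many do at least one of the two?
|A∪B| = |A| + |B| - |A∩B| = 44 + 61 - 33 = 72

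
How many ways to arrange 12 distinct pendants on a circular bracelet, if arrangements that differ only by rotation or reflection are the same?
(12-1)!/2 = 39916800/2 = 19958400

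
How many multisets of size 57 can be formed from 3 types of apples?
C(57+3-1, 3-1) = C(59, 2) = 1711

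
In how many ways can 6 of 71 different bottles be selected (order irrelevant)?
C(71,6) = 71!/(6!×65!) = 143218999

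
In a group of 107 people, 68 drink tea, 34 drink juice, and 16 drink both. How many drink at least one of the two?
|A∪B| = |A| + |B| - |A∩B| = 68 + 34 - 16 = 86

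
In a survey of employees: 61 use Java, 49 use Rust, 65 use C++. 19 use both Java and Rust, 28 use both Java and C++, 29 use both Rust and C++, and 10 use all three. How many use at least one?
|A∪B∪C| = 61+49+65-19-28-29+10 = 109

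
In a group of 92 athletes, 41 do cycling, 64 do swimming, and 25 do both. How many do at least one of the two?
|A∪B| = |A| + |B| - |A∩B| = 41 + 64 - 25 = 80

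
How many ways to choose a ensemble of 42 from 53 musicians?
C(53,42) = 53!/(42!×11!) = 76223753060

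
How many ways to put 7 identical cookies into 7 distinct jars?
C(7+7-1, 7-1) = C(13, 6) = 1716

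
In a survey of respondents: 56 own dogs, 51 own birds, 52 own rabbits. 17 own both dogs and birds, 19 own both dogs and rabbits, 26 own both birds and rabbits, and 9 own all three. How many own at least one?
|A∪B∪C| = 56+51+52-17-19-26+9 = 106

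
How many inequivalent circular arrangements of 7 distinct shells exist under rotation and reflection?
(7-1)!/2 = 720/2 = 360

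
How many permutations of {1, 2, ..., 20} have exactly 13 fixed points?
Choose the 13 fixed points C(20,13) = 77520, derange the rest: !7 = Σ_{j=0}^{7} (-1)^j·7!/j! = 5040 - 5040 + 2520 - 840 + 210 - 42 + 7 - 1 = 1854. Product = 77520 × 1854 = 143722080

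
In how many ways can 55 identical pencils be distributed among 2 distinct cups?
C(55+2-1, 2-1) = C(56, 1) = 56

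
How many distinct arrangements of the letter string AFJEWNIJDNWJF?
13! / (2! × 1! × 1! × 2! × 1! × 3! × 1! × 2!) = 129729600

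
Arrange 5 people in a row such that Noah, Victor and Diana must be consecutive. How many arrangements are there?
Treat the 3 as one block: (5-3+1)! × 3! = 6 × 6 = 36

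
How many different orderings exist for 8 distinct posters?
8! = 40320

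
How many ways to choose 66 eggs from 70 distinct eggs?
C(70,66) = 70!/(66!×4!) = 916895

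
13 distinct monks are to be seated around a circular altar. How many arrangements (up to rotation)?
Circular: fix one position, arrange the rest. (13-1)! = 479001600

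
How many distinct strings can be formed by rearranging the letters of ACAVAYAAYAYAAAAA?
16! / (11! × 1! × 3! × 1!) = 87360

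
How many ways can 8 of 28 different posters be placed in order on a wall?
P(28,8) = 28!/(28-8)! = 125318793600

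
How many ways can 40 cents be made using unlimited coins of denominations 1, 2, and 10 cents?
Coefficient of x^40 in 1/(1-x^1) · 1/(1-x^2) · 1/(1-x^10). Case on j = number of 10-cent coins (j = 0..4); remainder r = 40 - 10j is made from {1,2} in ⌊r/2⌋+1 ways. r = 40, 30, 20, 10, 0 → 21 + 16 + 11 + 6 + 1 = 55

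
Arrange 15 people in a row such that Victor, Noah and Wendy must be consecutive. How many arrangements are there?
Treat the 3 as one block: (15-3+1)! × 3! = 6227020800 × 6 = 37362124800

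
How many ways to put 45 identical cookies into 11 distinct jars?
C(45+11-1, 11-1) = C(55, 10) = 29248649430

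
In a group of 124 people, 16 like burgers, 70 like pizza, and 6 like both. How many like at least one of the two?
|A∪B| = |A| + |B| - |A∩B| = 16 + 70 - 6 = 80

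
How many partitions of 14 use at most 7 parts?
By conjugation, equals partitions of 14 into parts ≤ 7. Let r_j(i) = number of partitions of i into parts ≤ j, for i = 0..14. r_1(i) = 1 for all i; r_j(i) = r_{j-1}(i) + r_j(i-j). Rows j = 2..7: ≤2: 1 1 2 2 3 3 4 4 5 5 6 6 7 7 8; ≤3: 1 1 2 3 4 5 7 8 10 12 14 16 19 21 24; ≤4: 1 1 2 3 5 6 9 11 15 18 23 27 34 39 47; ≤5: 1 1 2 3 5 7 10 13 18 23 30 37 47 57 70; ≤6: 1 1 2 3 5 7 11 14 20 26 35 44 58 71 90; ≤7: 1 1 2 3 5 7 11 15 21 28 38 49 65 82 105. r_7(14) = 105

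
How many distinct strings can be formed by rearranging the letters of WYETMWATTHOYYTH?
15! / (2! × 1! × 3! × 1! × 4! × 1! × 2! × 1!) = 2270268000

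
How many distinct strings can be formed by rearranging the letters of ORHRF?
5! / (1! × 2! × 1! × 1!) = 60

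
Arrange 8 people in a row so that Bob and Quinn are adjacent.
Treat as block: (8-1)! × 2! = 5040 × 2 = 10080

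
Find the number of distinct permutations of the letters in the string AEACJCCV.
8! / (3! × 1! × 1! × 2! × 1!) = 3360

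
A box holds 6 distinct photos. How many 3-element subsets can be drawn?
C(6,3) = 6!/(3!×3!) = 20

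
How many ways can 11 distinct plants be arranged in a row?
11! = 39916800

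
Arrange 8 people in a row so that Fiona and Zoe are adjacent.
Treat as block: (8-1)! × 2! = 5040 × 2 = 10080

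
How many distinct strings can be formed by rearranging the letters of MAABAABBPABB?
12! / (5! × 1! × 5! × 1!) = 33264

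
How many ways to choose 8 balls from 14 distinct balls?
C(14,8) = 14!/(8!×6!) = 3003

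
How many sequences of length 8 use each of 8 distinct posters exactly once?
8! = 40320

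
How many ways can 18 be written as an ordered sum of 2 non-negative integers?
C(18+2-1, 2-1) = C(19, 1) = 19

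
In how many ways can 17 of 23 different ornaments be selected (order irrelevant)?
C(23,17) = 23!/(17!×6!) = 100947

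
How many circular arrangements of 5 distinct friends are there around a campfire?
Circular: fix one position, arrange the rest. (5-1)! = 24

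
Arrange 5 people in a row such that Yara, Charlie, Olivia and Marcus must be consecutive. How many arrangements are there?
Treat the 4 as one block: (5-4+1)! × 4! = 2 × 24 = 48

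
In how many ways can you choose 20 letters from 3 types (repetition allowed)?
C(20+3-1, 3-1) = C(22, 2) = 231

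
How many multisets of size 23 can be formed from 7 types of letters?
C(23+7-1, 7-1) = C(29, 6) = 475020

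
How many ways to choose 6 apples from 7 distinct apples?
C(7,6) = 7!/(6!×1!) = 7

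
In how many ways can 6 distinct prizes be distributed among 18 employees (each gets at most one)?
P(18,6) = 18!/(18-6)! = 13366080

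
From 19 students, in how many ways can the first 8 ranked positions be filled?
P(19,8) = 19!/(19-8)! = 3047466240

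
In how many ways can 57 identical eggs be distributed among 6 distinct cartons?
C(57+6-1, 6-1) = C(62, 5) = 6471002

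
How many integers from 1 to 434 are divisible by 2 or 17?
⌊434/2⌋ + ⌊434/17⌋ - ⌊434/34⌋ = 217 + 25 - 12 = 230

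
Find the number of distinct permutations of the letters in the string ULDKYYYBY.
9! / (1! × 4! × 1! × 1! × 1! × 1!) = 15120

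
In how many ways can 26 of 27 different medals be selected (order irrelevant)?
C(27,26) = 27!/(26!×1!) = 27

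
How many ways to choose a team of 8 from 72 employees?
C(72,8) = 72!/(8!×64!) = 11969016345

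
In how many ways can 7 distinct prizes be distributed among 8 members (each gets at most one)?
P(8,7) = 8!/(8-7)! = 40320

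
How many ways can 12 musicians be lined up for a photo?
12! = 479001600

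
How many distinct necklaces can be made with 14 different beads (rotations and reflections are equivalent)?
(14-1)!/2 = 6227020800/2 = 3113510400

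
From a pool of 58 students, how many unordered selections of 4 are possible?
C(58,4) = 58!/(4!×54!) = 424270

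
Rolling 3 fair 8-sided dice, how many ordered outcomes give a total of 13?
Coefficient of x^13 in (x + x² + ... + x^8)^3. By inclusion-exclusion on dice exceeding 8: Σ_j (-1)^j C(3,j)·C(13-1-8j, 2) = C(3,0)·C(12,2) - C(3,1)·C(4,2) = 1·66 - 3·6 = 48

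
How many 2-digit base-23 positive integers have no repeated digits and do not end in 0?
Last digit: 22 nonzero choices. First digit: 21 (nonzero, ≠last). Middle 0: P(21,0) = 1. Total = 462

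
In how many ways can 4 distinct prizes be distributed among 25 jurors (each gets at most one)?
P(25,4) = 25!/(25-4)! = 303600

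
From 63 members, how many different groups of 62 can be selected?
C(63,62) = 63!/(62!×1!) = 63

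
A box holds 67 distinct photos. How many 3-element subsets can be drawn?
C(67,3) = 67!/(3!×64!) = 47905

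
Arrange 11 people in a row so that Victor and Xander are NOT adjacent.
Total - adjacent = 11! - (11-1)!×2 = 39916800 - 7257600 = 32659200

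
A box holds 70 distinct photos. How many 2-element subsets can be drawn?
C(70,2) = 70!/(2!×68!) = 2415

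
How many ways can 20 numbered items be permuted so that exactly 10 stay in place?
Choose the 10 fixed points C(20,10) = 184756, derange the rest: !10 = Σ_{j=0}^{10} (-1)^j·10!/j! = 3628800 - 3628800 + 1814400 - 604800 + 151200 - 30240 + 5040 - 720 + 90 - 10 + 1 = 1334961. Product = 184756 × 1334961 = 246642054516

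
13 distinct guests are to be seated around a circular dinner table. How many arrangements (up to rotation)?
Circular: fix one position, arrange the rest. (13-1)! = 479001600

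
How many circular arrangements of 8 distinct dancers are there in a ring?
Circular: fix one position, arrange the rest. (8-1)! = 5040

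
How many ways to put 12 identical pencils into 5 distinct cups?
C(12+5-1, 5-1) = C(16, 4) = 1820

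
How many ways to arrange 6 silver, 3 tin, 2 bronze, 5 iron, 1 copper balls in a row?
17! / (6! × 3! × 2! × 5! × 1!) = 343062720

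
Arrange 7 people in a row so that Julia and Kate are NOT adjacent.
Total - adjacent = 7! - (7-1)!×2 = 5040 - 1440 = 3600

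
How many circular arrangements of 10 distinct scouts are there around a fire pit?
Circular: fix one position, arrange the rest. (10-1)! = 362880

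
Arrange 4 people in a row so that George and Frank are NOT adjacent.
Total - adjacent = 4! - (4-1)!×2 = 24 - 12 = 12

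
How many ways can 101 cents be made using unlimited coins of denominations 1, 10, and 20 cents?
Coefficient of x^101 in 1/(1-x^1) · 1/(1-x^10) · 1/(1-x^20). Case on j = number of 20-cent coins (j = 0..5); remainder r = 101 - 20j is made from {1,10} in ⌊r/10⌋+1 ways. r = 101, 81, 61, 41, 21, 1 → 11 + 9 + 7 + 5 + 3 + 1 = 36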